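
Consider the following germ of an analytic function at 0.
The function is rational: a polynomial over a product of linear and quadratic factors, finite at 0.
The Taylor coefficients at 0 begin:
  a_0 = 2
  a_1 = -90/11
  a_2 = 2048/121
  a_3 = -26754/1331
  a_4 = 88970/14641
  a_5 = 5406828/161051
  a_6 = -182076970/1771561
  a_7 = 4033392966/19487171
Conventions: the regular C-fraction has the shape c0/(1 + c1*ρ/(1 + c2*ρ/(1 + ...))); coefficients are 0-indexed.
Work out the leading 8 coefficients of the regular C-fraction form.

The regular C-fraction coefficients are [2, 45/11, -91/45, 3691/4095, -197910/335881, 485394/2705503, -4912721/651637, 8063/889].

Taylor coefficients (read off): a_0 = 2, a_1 = -90/11, a_2 = 2048/121, a_3 = -26754/1331, a_4 = 88970/14641, a_5 = 5406828/161051, a_6 = -182076970/1771561, a_7 = 4033392966/19487171.
c0 = a_0 = 2. Peel one level at a time: if S = 1 + c*ρ/S' with S'(0) = 1, then c is the ρ-coefficient of S and S' = c*ρ/(S - 1).
S_1 = c0/f = 1 + (45/11)*ρ + (91/11)*ρ^2 + ...; c1 = 45/11.
S_2 = c1*ρ/(S_1 - 1) = 1 + (-91/45)*ρ + (3691/2025)*ρ^2 + ...; c2 = -91/45.
S_3 = c2*ρ/(S_2 - 1) = 1 + (3691/4095)*ρ + (4398/8281)*ρ^2 + ...; c3 = 3691/4095.
S_4 = c3*ρ/(S_3 - 1) = 1 + (-197910/335881)*ρ + (1440180/13623481)*ρ^2 + ...; c4 = -197910/335881.
S_5 = c4*ρ/(S_4 - 1) = 1 + (485394/2705503)*ρ + (726726/537289)*ρ^2 + ...; c5 = 485394/2705503.
S_6 = c5*ρ/(S_5 - 1) = 1 + (-4912721/651637)*ρ + (54039931/790321)*ρ^2 + ...; c6 = -4912721/651637.
S_7 = c6*ρ/(S_6 - 1) = 1 + (8063/889)*ρ + ...; c7 = 8063/889.


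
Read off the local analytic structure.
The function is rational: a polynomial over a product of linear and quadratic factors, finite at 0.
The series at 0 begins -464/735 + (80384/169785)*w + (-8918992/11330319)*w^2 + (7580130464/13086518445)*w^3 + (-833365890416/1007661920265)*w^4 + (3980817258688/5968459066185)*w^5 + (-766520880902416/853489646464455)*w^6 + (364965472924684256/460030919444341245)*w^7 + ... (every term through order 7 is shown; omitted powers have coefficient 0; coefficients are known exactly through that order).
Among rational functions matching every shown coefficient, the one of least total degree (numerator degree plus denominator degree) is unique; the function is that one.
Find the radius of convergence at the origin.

No rational of total degree below 6 reproduces all 8 coefficients; solving the [2/4] Pade equations on them gives f(w) = (-16*w**2/39 + 10*w/9 + 29/15)/((w + 7/4)**2*(w**2 - 2*w/11 - 1)), whose expansion matches every shown term.
Denominator factor (w**2 - 2*w/11 - 1): discriminant 488/121, real irrational roots 1/11 + (1/11)*sqrt(122) and 1/11 - (1/11)*sqrt(122); poles of order 1, moduli 1/11 + (1/11)*sqrt(122) and -1/11 + (1/11)*sqrt(122).
Denominator factor (w + 7/4)^2: pole of order 2 at -7/4, modulus 7/4.
The radius of convergence is the smallest modulus among the singular points: -1/11 + (1/11)*sqrt(122).

The radius of convergence is -1/11 + (1/11)*sqrt(122).


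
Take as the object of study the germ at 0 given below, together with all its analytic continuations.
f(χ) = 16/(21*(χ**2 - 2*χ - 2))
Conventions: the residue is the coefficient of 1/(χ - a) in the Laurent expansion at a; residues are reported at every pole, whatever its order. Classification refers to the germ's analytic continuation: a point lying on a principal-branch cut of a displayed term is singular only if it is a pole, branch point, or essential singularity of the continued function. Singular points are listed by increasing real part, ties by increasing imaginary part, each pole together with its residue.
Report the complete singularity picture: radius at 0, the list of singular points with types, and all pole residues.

Denominator factor (χ**2 - 2*χ - 2): discriminant 12, real irrational roots 1 + sqrt(3) and 1 - sqrt(3); poles of order 1, moduli 1 + sqrt(3) and -1 + sqrt(3).
The radius of convergence is the smallest modulus among the singular points: -1 + sqrt(3).
The factor χ**2 - 2*χ - 2 splits as (χ - a)(χ - a') with a = 1 - sqrt(3), a' = 1 + sqrt(3). At the order-1 pole a set g(χ) = (χ - a)*f(χ) = [16/21] / (χ - a').
Simple pole: residue = g(a) at a = 1 - sqrt(3), which is -(8/63)*sqrt(3).
The factor χ**2 - 2*χ - 2 splits as (χ - a)(χ - a') with a = 1 + sqrt(3), a' = 1 - sqrt(3). At the order-1 pole a set g(χ) = (χ - a)*f(χ) = [16/21] / (χ - a').
Simple pole: residue = g(a) at a = 1 + sqrt(3), which is (8/63)*sqrt(3).
List the singular points by increasing real part (a conjugate pair: the negative imaginary part first).

Radius of convergence at 0: -1 + sqrt(3).
At 1 - sqrt(3): a pole of order 1; residue -(8/63)*sqrt(3).
At 1 + sqrt(3): a pole of order 1; residue (8/63)*sqrt(3).


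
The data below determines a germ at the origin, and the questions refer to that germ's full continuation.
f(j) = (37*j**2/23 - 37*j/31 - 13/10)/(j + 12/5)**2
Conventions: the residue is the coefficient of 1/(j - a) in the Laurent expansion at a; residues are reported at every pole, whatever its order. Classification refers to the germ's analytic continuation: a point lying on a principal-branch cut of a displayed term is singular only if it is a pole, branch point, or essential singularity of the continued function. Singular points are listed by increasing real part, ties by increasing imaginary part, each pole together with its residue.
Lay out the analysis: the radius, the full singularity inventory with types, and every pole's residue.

Radius of convergence at 0: 12/5.
At -12/5: a pole of order 2; residue -31783/3565.

Denominator factor (j + 12/5)^2: pole of order 2 at -12/5, modulus 12/5.
The radius of convergence is the smallest modulus among the singular points: 12/5.
At the order-2 pole -12/5 set g(j) = (j - (-12/5))^2*f(j) = 37*j**2/23 - 37*j/31 - 13/10.
Order-2 pole: residue = g'(a); g'(-12/5) = -31783/3565, so the residue is -31783/3565.


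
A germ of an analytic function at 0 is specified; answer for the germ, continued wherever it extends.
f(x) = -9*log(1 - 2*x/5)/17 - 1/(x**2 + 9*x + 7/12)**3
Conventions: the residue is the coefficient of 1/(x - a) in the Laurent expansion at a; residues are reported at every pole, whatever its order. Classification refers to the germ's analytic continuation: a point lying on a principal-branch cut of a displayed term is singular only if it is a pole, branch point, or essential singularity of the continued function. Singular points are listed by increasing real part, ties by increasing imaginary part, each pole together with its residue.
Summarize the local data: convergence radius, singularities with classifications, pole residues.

Radius of convergence at 0: 9/2 - (1/3)*sqrt(177).
At -9/2 - (1/3)*sqrt(177): a pole of order 3; residue (27/3286064)*sqrt(177).
At -9/2 + (1/3)*sqrt(177): a pole of order 3; residue -(27/3286064)*sqrt(177).
At 5/2: a logarithmic branch point.

Denominator factor (x**2 + 9*x + 7/12)^3: discriminant 236/3, real irrational roots -9/2 + (1/3)*sqrt(177) and -9/2 - (1/3)*sqrt(177); poles of order 3, moduli 9/2 - (1/3)*sqrt(177) and 9/2 + (1/3)*sqrt(177).
Branch term (-9/17)*log(1 - x/(5/2)): its argument vanishes at x = 5/2, a logarithmic branch point, modulus 5/2.
The radius of convergence is the smallest modulus among the singular points: 9/2 - (1/3)*sqrt(177).
The branch term is analytic at -9/2 - (1/3)*sqrt(177) and contributes nothing to the residue; only the rational part matters.
The factor x**2 + 9*x + 7/12 splits as (x - a)(x - a') with a = -9/2 - (1/3)*sqrt(177), a' = -9/2 + (1/3)*sqrt(177). At the order-3 pole a set g(x) = (x - a)^3*(rational part) = [-1] / (x - a')^3.
Order-3 pole: residue = g''(a)/2; g''(-9/2 - (1/3)*sqrt(177)) = (27/1643032)*sqrt(177), so the residue is (27/3286064)*sqrt(177).
The branch term is analytic at -9/2 + (1/3)*sqrt(177) and contributes nothing to the residue; only the rational part matters.
The factor x**2 + 9*x + 7/12 splits as (x - a)(x - a') with a = -9/2 + (1/3)*sqrt(177), a' = -9/2 - (1/3)*sqrt(177). At the order-3 pole a set g(x) = (x - a)^3*(rational part) = [-1] / (x - a')^3.
Order-3 pole: residue = g''(a)/2; g''(-9/2 + (1/3)*sqrt(177)) = -(27/1643032)*sqrt(177), so the residue is -(27/3286064)*sqrt(177).
List the singular points by increasing real part (a conjugate pair: the negative imaginary part first).


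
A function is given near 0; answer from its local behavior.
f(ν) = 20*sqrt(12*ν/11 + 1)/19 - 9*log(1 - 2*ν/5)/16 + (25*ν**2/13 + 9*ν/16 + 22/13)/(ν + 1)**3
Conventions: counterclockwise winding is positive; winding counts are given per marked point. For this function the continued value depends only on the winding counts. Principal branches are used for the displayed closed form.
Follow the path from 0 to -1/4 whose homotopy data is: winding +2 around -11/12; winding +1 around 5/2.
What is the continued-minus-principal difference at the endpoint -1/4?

The rational part is single-valued and drops out of the difference; each branch term changes only by its own monodromy.
(20/19)*sqrt(1 - ν/(-11/12)): winding +2 is even, the square root returns to the same sheet, contribution 0.
(-9/16)*log(1 - ν/(5/2)): each positive loop around 5/2 adds 2*pi*i to the log, so winding +1 contributes (-9/16)*(1)*2*pi*i = -(9/8)*pi*i.
Summing the contributions at ν = -1/4 gives -(9/8)*pi*i.

Continued minus principal equals -(9/8)*pi*i.


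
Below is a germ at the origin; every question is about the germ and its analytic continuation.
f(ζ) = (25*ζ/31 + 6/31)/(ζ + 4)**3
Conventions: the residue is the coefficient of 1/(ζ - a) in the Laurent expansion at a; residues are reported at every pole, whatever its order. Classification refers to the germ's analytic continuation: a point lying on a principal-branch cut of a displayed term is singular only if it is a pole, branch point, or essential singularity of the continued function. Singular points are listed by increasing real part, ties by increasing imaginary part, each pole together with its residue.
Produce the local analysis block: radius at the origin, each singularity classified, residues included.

Denominator factor (ζ + 4)^3: pole of order 3 at -4, modulus 4.
The radius of convergence is the smallest modulus among the singular points: 4.
At the order-3 pole -4 set g(ζ) = (ζ - (-4))^3*f(ζ) = 25*ζ/31 + 6/31.
Order-3 pole: residue = g''(a)/2; g''(-4) = 0, so the residue is 0.

Radius of convergence at 0: 4.
At -4: a pole of order 3; residue 0.


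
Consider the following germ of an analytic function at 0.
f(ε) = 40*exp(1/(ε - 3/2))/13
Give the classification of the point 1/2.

There is no denominator, hence no pole anywhere.
The essential point of exp(1/(ε - (3/2))) is 3/2, not 1/2.
So the germ continues analytically to 1/2.

The point is a regular point.


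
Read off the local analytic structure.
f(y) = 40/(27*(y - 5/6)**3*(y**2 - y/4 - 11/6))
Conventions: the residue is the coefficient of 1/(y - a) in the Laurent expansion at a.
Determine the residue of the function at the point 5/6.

The residue is -1854720/912673.

At the order-3 pole 5/6 set g(y) = (y - (5/6))^3*f(y) = 40/(27*(y**2 - y/4 - 11/6)).
Order-3 pole: residue = g''(a)/2; g''(5/6) = -3709440/912673, so the residue is -1854720/912673.


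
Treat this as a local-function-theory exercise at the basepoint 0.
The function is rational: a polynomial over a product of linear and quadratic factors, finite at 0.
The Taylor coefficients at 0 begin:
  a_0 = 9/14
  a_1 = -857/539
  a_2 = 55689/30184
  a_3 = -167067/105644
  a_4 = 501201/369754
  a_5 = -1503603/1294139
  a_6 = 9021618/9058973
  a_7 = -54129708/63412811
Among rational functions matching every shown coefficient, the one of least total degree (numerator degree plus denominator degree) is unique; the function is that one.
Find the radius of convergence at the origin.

No rational of total degree below 3 reproduces all 8 coefficients; solving the [2/1] Pade equations on them gives f(v) = (9*v**2/16 - 40*v/33 + 3/4)/(v + 7/6), whose expansion matches every shown term.
Denominator factor (v + 7/6): pole of order 1 at -7/6, modulus 7/6.
The radius of convergence is the smallest modulus among the singular points: 7/6.

The radius of convergence is 7/6.


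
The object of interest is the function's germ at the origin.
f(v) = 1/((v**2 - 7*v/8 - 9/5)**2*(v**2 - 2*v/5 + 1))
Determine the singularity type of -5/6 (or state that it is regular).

The point is a regular point.

Denominator factors: v**2 - 2*v/5 + 1 = 73/36 at v = -5/6; v**2 - 7*v/8 - 9/5 = -271/720 at v = -5/6 — none vanishes.
So the germ continues analytically to -5/6.


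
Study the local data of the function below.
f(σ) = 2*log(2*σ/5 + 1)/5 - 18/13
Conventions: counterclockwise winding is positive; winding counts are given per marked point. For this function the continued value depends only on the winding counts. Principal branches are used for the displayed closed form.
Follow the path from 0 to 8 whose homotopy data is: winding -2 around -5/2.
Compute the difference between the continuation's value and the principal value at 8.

The rational part is single-valued and drops out of the difference; each branch term changes only by its own monodromy.
(2/5)*log(1 - σ/(-5/2)): each positive loop around -5/2 adds 2*pi*i to the log, so winding -2 contributes (2/5)*(-2)*2*pi*i = -(8/5)*pi*i.
Summing the contributions at σ = 8 gives -(8/5)*pi*i.

Continued minus principal equals -(8/5)*pi*i.


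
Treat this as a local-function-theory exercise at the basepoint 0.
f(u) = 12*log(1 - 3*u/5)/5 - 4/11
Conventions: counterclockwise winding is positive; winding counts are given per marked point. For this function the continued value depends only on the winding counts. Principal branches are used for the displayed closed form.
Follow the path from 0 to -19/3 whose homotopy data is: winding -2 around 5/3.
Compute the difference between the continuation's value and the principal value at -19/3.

Continued minus principal equals -(48/5)*pi*i.

The rational part is single-valued and drops out of the difference; each branch term changes only by its own monodromy.
(12/5)*log(1 - u/(5/3)): each positive loop around 5/3 adds 2*pi*i to the log, so winding -2 contributes (12/5)*(-2)*2*pi*i = -(48/5)*pi*i.
Summing the contributions at u = -19/3 gives -(48/5)*pi*i.


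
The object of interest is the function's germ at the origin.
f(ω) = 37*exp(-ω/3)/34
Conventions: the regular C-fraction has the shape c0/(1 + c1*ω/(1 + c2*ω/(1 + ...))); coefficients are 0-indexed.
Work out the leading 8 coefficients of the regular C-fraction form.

The regular C-fraction coefficients are [37/34, 1/3, -1/6, 1/18, -1/18, 1/30, -1/30, 1/42].

Taylor coefficients (expand at 0): a_0 = 37/34, a_1 = -37/102, a_2 = 37/612, a_3 = -37/5508, a_4 = 37/66096, a_5 = -37/991440, a_6 = 37/17845920, a_7 = -37/374764320.
c0 = a_0 = 37/34. Peel one level at a time: if S = 1 + c*ω/S' with S'(0) = 1, then c is the ω-coefficient of S and S' = c*ω/(S - 1).
S_1 = c0/f = 1 + (1/3)*ω + (1/18)*ω^2 + ...; c1 = 1/3.
S_2 = c1*ω/(S_1 - 1) = 1 + (-1/6)*ω + (1/108)*ω^2 + ...; c2 = -1/6.
S_3 = c2*ω/(S_2 - 1) = 1 + (1/18)*ω + (1/324)*ω^2 + ...; c3 = 1/18.
S_4 = c3*ω/(S_3 - 1) = 1 + (-1/18)*ω + (1/540)*ω^2 + ...; c4 = -1/18.
S_5 = c4*ω/(S_4 - 1) = 1 + (1/30)*ω + (1/900)*ω^2 + ...; c5 = 1/30.
S_6 = c5*ω/(S_5 - 1) = 1 + (-1/30)*ω + (1/1260)*ω^2 + ...; c6 = -1/30.
S_7 = c6*ω/(S_6 - 1) = 1 + (1/42)*ω + ...; c7 = 1/42.


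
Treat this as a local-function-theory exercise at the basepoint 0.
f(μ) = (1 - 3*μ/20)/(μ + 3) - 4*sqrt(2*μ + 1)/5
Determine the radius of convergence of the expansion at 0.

The radius of convergence is 1/2.

Denominator factor (μ + 3): pole of order 1 at -3, modulus 3.
Branch term (-4/5)*sqrt(1 - μ/(-1/2)): its argument vanishes at μ = -1/2, a square-root branch point, modulus 1/2.
The radius of convergence is the smallest modulus among the singular points: 1/2.


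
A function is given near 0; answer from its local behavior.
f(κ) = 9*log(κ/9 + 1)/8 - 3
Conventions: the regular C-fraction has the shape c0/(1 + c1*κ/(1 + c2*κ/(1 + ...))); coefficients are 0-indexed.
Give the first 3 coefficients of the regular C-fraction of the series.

Taylor coefficients (expand at 0): a_0 = -3, a_1 = 1/8, a_2 = -1/144.
c0 = a_0 = -3. Peel one level at a time: if S = 1 + c*κ/S' with S'(0) = 1, then c is the κ-coefficient of S and S' = c*κ/(S - 1).
S_1 = c0/f = 1 + (1/24)*κ + (-1/1728)*κ^2 + ...; c1 = 1/24.
S_2 = c1*κ/(S_1 - 1) = 1 + (1/72)*κ + ...; c2 = 1/72.

The regular C-fraction coefficients are [-3, 1/24, 1/72].


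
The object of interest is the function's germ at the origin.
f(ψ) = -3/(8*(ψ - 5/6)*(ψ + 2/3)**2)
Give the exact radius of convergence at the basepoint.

The radius of convergence is 2/3.

Denominator factor (ψ + 2/3)^2: pole of order 2 at -2/3, modulus 2/3.
Denominator factor (ψ - 5/6): pole of order 1 at 5/6, modulus 5/6.
The radius of convergence is the smallest modulus among the singular points: 2/3.


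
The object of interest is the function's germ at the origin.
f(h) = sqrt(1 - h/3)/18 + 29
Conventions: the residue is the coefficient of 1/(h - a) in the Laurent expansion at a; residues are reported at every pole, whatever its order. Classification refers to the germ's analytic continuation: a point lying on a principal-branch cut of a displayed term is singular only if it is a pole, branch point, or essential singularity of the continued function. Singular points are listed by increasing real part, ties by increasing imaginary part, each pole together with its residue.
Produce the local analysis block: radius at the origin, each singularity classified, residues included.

Radius of convergence at 0: 3.
At 3: an algebraic (square-root) branch point.

Branch term (1/18)*sqrt(1 - h/(3)): its argument vanishes at h = 3, a square-root branch point, modulus 3.
The radius of convergence is the smallest modulus among the singular points: 3.


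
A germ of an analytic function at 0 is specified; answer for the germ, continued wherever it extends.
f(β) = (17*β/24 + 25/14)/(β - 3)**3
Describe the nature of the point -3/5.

The point is a regular point.

Denominator factors: β - 3 = -18/5 at β = -3/5 — none vanishes.
So the germ continues analytically to -3/5.


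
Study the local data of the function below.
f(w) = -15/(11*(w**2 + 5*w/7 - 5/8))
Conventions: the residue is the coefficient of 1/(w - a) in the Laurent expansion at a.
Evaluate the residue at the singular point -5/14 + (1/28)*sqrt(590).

The residue is -(21/649)*sqrt(590).

The factor w**2 + 5*w/7 - 5/8 splits as (w - a)(w - a') with a = -5/14 + (1/28)*sqrt(590), a' = -5/14 - (1/28)*sqrt(590). At the order-1 pole a set g(w) = (w - a)*f(w) = [-15/11] / (w - a').
Simple pole: residue = g(a) at a = -5/14 + (1/28)*sqrt(590), which is -(21/649)*sqrt(590).


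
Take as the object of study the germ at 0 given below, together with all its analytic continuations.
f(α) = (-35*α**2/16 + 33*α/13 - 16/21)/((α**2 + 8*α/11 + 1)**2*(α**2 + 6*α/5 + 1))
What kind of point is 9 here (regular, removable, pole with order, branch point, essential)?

The point is a regular point.

Denominator factors: α**2 + 6*α/5 + 1 = 464/5 at α = 9; α**2 + 8*α/11 + 1 = 974/11 at α = 9 — none vanishes.
So the germ continues analytically to 9.


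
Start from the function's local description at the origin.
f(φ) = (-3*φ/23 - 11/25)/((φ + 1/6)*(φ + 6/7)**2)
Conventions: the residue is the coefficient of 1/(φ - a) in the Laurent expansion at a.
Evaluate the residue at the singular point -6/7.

At the order-2 pole -6/7 set g(φ) = (φ - (-6/7))^2*f(φ) = (-3*φ/23 - 11/25)/(φ + 1/6).
Order-2 pole: residue = g'(a); g'(-6/7) = 424242/483575, so the residue is 424242/483575.

The residue is 424242/483575.


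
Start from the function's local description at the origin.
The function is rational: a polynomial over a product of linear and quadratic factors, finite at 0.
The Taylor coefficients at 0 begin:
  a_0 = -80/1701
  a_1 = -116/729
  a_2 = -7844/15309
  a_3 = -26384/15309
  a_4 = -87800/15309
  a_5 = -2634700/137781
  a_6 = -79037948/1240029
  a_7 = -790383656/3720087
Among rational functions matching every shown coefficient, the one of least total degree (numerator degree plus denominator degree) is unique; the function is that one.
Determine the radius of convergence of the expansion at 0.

No rational of total degree below 5 reproduces all 8 coefficients; solving the [1/4] Pade equations on them gives f(ε) = (2*ε/5 + 8/21)/((ε - 3/10)*(ε + 3)**3), whose expansion matches every shown term.
Denominator factor (ε + 3)^3: pole of order 3 at -3, modulus 3.
Denominator factor (ε - 3/10): pole of order 1 at 3/10, modulus 3/10.
The radius of convergence is the smallest modulus among the singular points: 3/10.

The radius of convergence is 3/10.


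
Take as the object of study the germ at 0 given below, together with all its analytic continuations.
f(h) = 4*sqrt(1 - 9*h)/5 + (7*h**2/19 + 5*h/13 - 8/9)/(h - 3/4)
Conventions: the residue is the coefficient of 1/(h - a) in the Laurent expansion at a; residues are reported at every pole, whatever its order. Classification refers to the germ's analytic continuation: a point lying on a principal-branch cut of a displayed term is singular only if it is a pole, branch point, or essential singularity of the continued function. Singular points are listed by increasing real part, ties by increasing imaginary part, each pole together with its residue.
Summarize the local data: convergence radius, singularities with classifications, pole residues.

Denominator factor (h - 3/4): pole of order 1 at 3/4, modulus 3/4.
Branch term (4/5)*sqrt(1 - h/(1/9)): its argument vanishes at h = 1/9, a square-root branch point, modulus 1/9.
The radius of convergence is the smallest modulus among the singular points: 1/9.
The branch term is analytic at 3/4 and contributes nothing to the residue; only the rational part matters.
At the order-1 pole 3/4 set g(h) = (h - (3/4))*(rational part) = 7*h**2/19 + 5*h/13 - 8/9.
Simple pole: residue = g(a) at a = 3/4, which is -13985/35568.
List the singular points by increasing real part (a conjugate pair: the negative imaginary part first).

Radius of convergence at 0: 1/9.
At 1/9: an algebraic (square-root) branch point.
At 3/4: a pole of order 1; residue -13985/35568.


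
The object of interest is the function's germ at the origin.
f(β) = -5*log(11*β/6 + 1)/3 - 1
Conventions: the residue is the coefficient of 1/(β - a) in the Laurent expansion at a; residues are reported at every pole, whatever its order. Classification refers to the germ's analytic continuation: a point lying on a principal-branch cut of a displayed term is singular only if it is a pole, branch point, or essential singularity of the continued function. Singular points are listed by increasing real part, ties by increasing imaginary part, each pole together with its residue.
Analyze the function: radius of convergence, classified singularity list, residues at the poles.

Branch term (-5/3)*log(1 - β/(-6/11)): its argument vanishes at β = -6/11, a logarithmic branch point, modulus 6/11.
The radius of convergence is the smallest modulus among the singular points: 6/11.

Radius of convergence at 0: 6/11.
At -6/11: a logarithmic branch point.


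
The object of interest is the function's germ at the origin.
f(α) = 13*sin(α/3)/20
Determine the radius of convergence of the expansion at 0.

The factor sin(α/3) is entire and contributes no finite singular point.
The polynomial part has no poles.
No finite singular points: the Taylor series at 0 converges everywhere.

The radius of convergence is infinite.


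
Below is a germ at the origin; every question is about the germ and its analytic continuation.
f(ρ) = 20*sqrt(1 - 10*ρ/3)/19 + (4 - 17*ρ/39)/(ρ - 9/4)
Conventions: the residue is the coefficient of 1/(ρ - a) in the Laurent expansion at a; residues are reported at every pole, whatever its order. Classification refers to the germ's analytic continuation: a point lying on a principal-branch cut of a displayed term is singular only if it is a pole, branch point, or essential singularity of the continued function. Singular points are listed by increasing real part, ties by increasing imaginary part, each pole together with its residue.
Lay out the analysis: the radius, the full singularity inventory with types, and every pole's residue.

Radius of convergence at 0: 3/10.
At 3/10: an algebraic (square-root) branch point.
At 9/4: a pole of order 1; residue 157/52.

Denominator factor (ρ - 9/4): pole of order 1 at 9/4, modulus 9/4.
Branch term (20/19)*sqrt(1 - ρ/(3/10)): its argument vanishes at ρ = 3/10, a square-root branch point, modulus 3/10.
The radius of convergence is the smallest modulus among the singular points: 3/10.
The branch term is analytic at 9/4 and contributes nothing to the residue; only the rational part matters.
At the order-1 pole 9/4 set g(ρ) = (ρ - (9/4))*(rational part) = 4 - 17*ρ/39.
Simple pole: residue = g(a) at a = 9/4, which is 157/52.
List the singular points by increasing real part (a conjugate pair: the negative imaginary part first).


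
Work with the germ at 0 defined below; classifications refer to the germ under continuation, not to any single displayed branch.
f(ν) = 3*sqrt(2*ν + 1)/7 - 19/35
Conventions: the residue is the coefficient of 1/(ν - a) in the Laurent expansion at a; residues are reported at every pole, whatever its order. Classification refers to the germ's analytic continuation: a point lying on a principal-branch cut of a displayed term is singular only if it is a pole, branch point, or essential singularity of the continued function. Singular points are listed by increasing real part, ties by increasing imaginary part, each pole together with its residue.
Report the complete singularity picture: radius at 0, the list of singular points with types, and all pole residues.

Radius of convergence at 0: 1/2.
At -1/2: an algebraic (square-root) branch point.

Branch term (3/7)*sqrt(1 - ν/(-1/2)): its argument vanishes at ν = -1/2, a square-root branch point, modulus 1/2.
The radius of convergence is the smallest modulus among the singular points: 1/2.


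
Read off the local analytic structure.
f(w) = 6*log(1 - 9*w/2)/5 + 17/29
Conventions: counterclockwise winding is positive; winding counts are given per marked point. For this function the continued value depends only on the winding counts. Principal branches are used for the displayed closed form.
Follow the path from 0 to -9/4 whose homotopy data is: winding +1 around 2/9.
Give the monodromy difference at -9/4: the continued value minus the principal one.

The rational part is single-valued and drops out of the difference; each branch term changes only by its own monodromy.
(6/5)*log(1 - w/(2/9)): each positive loop around 2/9 adds 2*pi*i to the log, so winding +1 contributes (6/5)*(1)*2*pi*i = (12/5)*pi*i.
Summing the contributions at w = -9/4 gives (12/5)*pi*i.

Continued minus principal equals (12/5)*pi*i.


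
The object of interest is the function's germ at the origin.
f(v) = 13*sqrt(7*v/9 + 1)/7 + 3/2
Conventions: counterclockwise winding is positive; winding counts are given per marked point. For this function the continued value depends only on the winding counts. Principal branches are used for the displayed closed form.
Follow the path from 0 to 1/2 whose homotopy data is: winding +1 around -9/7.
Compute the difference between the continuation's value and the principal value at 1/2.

Continued minus principal equals -(65/21)*sqrt(2).

The rational part is single-valued and drops out of the difference; each branch term changes only by its own monodromy.
(13/7)*sqrt(1 - v/(-9/7)): winding +1 is odd, the square root flips sign, contributing -2*(13/7)*sqrt(1 - (1/2)/(-9/7)) = -2*(13/7)*sqrt(25/18) = -(65/21)*sqrt(2).
Summing the contributions at v = 1/2 gives -(65/21)*sqrt(2).


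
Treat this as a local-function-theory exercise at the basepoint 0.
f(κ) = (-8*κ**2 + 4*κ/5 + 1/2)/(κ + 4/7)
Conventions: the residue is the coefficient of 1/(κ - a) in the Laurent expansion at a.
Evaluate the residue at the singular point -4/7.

The residue is -1259/490.

At the order-1 pole -4/7 set g(κ) = (κ - (-4/7))*f(κ) = -8*κ**2 + 4*κ/5 + 1/2.
Simple pole: residue = g(a) at a = -4/7, which is -1259/490.


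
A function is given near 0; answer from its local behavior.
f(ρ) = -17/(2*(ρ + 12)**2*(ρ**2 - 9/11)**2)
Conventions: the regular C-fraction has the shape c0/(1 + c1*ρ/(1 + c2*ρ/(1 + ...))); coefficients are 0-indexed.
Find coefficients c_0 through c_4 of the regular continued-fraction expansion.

The regular C-fraction coefficients are [-2057/23328, 1/6, 117/8, -124609/8424, 5622320/131213277].

Taylor coefficients (expand at 0): a_0 = -2057/23328, a_1 = 2057/139968, a_2 = -730235/3359232, a_3 = 121363/3359232, a_4 = -193335373/483729408.
c0 = a_0 = -2057/23328. Peel one level at a time: if S = 1 + c*ρ/S' with S'(0) = 1, then c is the ρ-coefficient of S and S' = c*ρ/(S - 1).
S_1 = c0/f = 1 + (1/6)*ρ + (-39/16)*ρ^2 + ...; c1 = 1/6.
S_2 = c1*ρ/(S_1 - 1) = 1 + (117/8)*ρ + (124609/576)*ρ^2 + ...; c2 = 117/8.
S_3 = c2*ρ/(S_2 - 1) = 1 + (-124609/8424)*ρ + (702790/1108809)*ρ^2 + ...; c3 = -124609/8424.
S_4 = c3*ρ/(S_3 - 1) = 1 + (5622320/131213277)*ρ + ...; c4 = 5622320/131213277.


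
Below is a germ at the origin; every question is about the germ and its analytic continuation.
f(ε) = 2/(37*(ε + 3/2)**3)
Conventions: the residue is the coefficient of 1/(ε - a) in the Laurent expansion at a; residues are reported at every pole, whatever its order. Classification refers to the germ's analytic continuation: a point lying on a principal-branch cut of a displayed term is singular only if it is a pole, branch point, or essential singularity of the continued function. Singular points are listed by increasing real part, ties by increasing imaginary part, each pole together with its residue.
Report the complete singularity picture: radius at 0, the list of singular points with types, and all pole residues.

Denominator factor (ε + 3/2)^3: pole of order 3 at -3/2, modulus 3/2.
The radius of convergence is the smallest modulus among the singular points: 3/2.
At the order-3 pole -3/2 set g(ε) = (ε - (-3/2))^3*f(ε) = 2/37.
Order-3 pole: residue = g''(a)/2; g''(-3/2) = 0, so the residue is 0.

Radius of convergence at 0: 3/2.
At -3/2: a pole of order 3; residue 0.


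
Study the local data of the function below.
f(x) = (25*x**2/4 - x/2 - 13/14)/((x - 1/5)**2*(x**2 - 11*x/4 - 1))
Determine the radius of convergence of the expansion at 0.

Denominator factor (x**2 - 11*x/4 - 1): discriminant 185/16, real irrational roots 11/8 + (1/8)*sqrt(185) and 11/8 - (1/8)*sqrt(185); poles of order 1, moduli 11/8 + (1/8)*sqrt(185) and -11/8 + (1/8)*sqrt(185).
Denominator factor (x - 1/5)^2: pole of order 2 at 1/5, modulus 1/5.
The radius of convergence is the smallest modulus among the singular points: 1/5.

The radius of convergence is 1/5.


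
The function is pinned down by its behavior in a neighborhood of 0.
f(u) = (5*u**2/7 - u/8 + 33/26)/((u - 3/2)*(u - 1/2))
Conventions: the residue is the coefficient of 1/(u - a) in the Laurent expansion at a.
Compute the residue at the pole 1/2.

The residue is -2017/1456.

At the order-1 pole 1/2 set g(u) = (u - (1/2))*f(u) = (5*u**2/7 - u/8 + 33/26)/(u - 3/2).
Simple pole: residue = g(a) at a = 1/2, which is -2017/1456.


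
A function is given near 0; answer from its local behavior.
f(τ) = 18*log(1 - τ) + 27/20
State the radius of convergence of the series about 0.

The radius of convergence is 1.

Branch term (18)*log(1 - τ/(1)): its argument vanishes at τ = 1, a logarithmic branch point, modulus 1.
The radius of convergence is the smallest modulus among the singular points: 1.


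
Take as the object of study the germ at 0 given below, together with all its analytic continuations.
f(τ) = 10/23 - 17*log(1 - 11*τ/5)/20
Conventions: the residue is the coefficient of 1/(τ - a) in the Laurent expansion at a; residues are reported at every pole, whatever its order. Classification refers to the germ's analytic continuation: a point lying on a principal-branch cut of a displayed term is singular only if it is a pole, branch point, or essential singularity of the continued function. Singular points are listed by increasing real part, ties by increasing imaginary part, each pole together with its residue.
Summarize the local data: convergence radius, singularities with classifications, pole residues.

Branch term (-17/20)*log(1 - τ/(5/11)): its argument vanishes at τ = 5/11, a logarithmic branch point, modulus 5/11.
The radius of convergence is the smallest modulus among the singular points: 5/11.

Radius of convergence at 0: 5/11.
At 5/11: a logarithmic branch point.


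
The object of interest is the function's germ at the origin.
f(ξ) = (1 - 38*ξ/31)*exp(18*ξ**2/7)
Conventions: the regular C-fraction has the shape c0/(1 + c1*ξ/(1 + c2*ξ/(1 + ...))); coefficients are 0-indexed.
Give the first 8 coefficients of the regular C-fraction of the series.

The regular C-fraction coefficients are [1, 38/31, 3595/4123, -279/133, 5301/3595, -27721/111445, -17738171/6015457, 334335/194047].

Taylor coefficients (expand at 0): a_0 = 1, a_1 = -38/31, a_2 = 18/7, a_3 = -684/217, a_4 = 162/49, a_5 = -6156/1519, a_6 = 972/343, a_7 = -36936/10633.
c0 = a_0 = 1. Peel one level at a time: if S = 1 + c*ξ/S' with S'(0) = 1, then c is the ξ-coefficient of S and S' = c*ξ/(S - 1).
S_1 = c0/f = 1 + (38/31)*ξ + (-7190/6727)*ξ^2 + ...; c1 = 38/31.
S_2 = c1*ξ/(S_1 - 1) = 1 + (3595/4123)*ξ + (32355/17689)*ξ^2 + ...; c2 = 3595/4123.
S_3 = c2*ξ/(S_2 - 1) = 1 + (-279/133)*ξ + (77841/25165)*ξ^2 + ...; c3 = -279/133.
S_4 = c3*ξ/(S_3 - 1) = 1 + (5301/3595)*ξ + (4740291/12924025)*ξ^2 + ...; c4 = 5301/3595.
S_5 = c4*ξ/(S_4 - 1) = 1 + (-27721/111445)*ξ + (-17738171/24183565)*ξ^2 + ...; c5 = -27721/111445.
S_6 = c5*ξ/(S_5 - 1) = 1 + (-17738171/6015457)*ξ + (191306174235/37654238209)*ξ^2 + ...; c6 = -17738171/6015457.
S_7 = c6*ξ/(S_6 - 1) = 1 + (334335/194047)*ξ + ...; c7 = 334335/194047.


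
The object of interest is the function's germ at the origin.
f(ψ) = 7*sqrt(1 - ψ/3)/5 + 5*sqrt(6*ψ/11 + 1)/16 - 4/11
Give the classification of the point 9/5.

There is no denominator, hence no pole anywhere.
Branch term sqrt(1 - ψ/(-11/6)): argument at 9/5 is 109/55, nonzero, so 9/5 is not its branch point (a point on a principal cut is still regular for the continued germ).
Branch term sqrt(1 - ψ/(3)): argument at 9/5 is 2/5, nonzero, so 9/5 is not its branch point (a point on a principal cut is still regular for the continued germ).
So the germ continues analytically to 9/5.

The point is a regular point.


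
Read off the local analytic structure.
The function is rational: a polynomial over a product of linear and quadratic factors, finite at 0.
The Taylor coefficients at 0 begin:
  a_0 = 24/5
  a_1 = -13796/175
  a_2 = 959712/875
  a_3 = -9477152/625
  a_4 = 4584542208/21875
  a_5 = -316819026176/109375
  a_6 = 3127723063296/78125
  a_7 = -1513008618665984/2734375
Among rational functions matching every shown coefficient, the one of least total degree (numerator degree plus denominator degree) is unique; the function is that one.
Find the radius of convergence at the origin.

No rational of total degree below 3 reproduces all 8 coefficients; solving the [1/2] Pade equations on them gives f(ψ) = (3/5 - 17*ψ/14)/(ψ**2 + 9*ψ/5 + 1/8), whose expansion matches every shown term.
Denominator factor (ψ**2 + 9*ψ/5 + 1/8): discriminant 137/50, real irrational roots -9/10 + (1/20)*sqrt(274) and -9/10 - (1/20)*sqrt(274); poles of order 1, moduli 9/10 - (1/20)*sqrt(274) and 9/10 + (1/20)*sqrt(274).
The radius of convergence is the smallest modulus among the singular points: 9/10 - (1/20)*sqrt(274).

The radius of convergence is 9/10 - (1/20)*sqrt(274).


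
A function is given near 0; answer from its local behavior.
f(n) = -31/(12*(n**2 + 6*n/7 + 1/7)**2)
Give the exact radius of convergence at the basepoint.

Denominator factor (n**2 + 6*n/7 + 1/7)^2: discriminant 8/49, real irrational roots -3/7 + (1/7)*sqrt(2) and -3/7 - (1/7)*sqrt(2); poles of order 2, moduli 3/7 - (1/7)*sqrt(2) and 3/7 + (1/7)*sqrt(2).
The radius of convergence is the smallest modulus among the singular points: 3/7 - (1/7)*sqrt(2).

The radius of convergence is 3/7 - (1/7)*sqrt(2).


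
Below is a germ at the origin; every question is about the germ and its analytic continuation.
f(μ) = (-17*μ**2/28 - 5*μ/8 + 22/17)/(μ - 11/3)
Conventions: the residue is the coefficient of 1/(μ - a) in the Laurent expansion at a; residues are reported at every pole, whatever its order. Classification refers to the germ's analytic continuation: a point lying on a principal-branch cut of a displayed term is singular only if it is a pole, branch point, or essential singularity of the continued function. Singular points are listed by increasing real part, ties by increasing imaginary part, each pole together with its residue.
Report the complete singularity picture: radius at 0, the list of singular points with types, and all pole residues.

Denominator factor (μ - 11/3): pole of order 1 at 11/3, modulus 11/3.
The radius of convergence is the smallest modulus among the singular points: 11/3.
At the order-1 pole 11/3 set g(μ) = (μ - (11/3))*f(μ) = -17*μ**2/28 - 5*μ/8 + 22/17.
Simple pole: residue = g(a) at a = 11/3, which is -78485/8568.

Radius of convergence at 0: 11/3.
At 11/3: a pole of order 1; residue -78485/8568.


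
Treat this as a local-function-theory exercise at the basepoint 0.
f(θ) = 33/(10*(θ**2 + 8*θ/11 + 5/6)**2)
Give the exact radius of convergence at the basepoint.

Denominator factor (θ**2 + 8*θ/11 + 5/6)^2: discriminant -1018/363, complex-conjugate roots (-4/11) + ((1/66)*sqrt(3054))*i and (-4/11) - ((1/66)*sqrt(3054))*i; poles of order 2, moduli (1/6)*sqrt(30) and (1/6)*sqrt(30).
The radius of convergence is the smallest modulus among the singular points: (1/6)*sqrt(30).

The radius of convergence is (1/6)*sqrt(30).


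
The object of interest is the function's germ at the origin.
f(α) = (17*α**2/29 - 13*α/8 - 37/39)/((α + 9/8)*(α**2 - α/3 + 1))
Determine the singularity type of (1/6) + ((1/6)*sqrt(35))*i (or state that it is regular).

The denominator factor α**2 - α/3 + 1 vanishes at (1/6) + ((1/6)*sqrt(35))*i and appears to the power 1; the numerator there equals (-96263/54288) - ((995/4176)*sqrt(35))*i, nonzero, and no other factor vanishes.
Hence a pole whose order is the multiplicity, 1.

The point is a pole of order 1.


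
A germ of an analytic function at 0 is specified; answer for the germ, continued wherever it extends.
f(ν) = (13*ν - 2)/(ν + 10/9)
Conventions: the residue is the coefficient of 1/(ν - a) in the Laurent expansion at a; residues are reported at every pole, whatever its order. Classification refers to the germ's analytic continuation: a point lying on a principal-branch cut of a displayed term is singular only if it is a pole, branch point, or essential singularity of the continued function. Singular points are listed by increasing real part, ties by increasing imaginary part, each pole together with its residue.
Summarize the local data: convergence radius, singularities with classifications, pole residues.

Denominator factor (ν + 10/9): pole of order 1 at -10/9, modulus 10/9.
The radius of convergence is the smallest modulus among the singular points: 10/9.
At the order-1 pole -10/9 set g(ν) = (ν - (-10/9))*f(ν) = 13*ν - 2.
Simple pole: residue = g(a) at a = -10/9, which is -148/9.

Radius of convergence at 0: 10/9.
At -10/9: a pole of order 1; residue -148/9.


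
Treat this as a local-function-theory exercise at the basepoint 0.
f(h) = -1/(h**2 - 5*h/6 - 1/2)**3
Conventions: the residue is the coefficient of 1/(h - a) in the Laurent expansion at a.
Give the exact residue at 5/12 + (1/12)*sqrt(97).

The factor h**2 - 5*h/6 - 1/2 splits as (h - a)(h - a') with a = 5/12 + (1/12)*sqrt(97), a' = 5/12 - (1/12)*sqrt(97). At the order-3 pole a set g(h) = (h - a)^3*f(h) = [-1] / (h - a')^3.
Order-3 pole: residue = g''(a)/2; g''(5/12 + (1/12)*sqrt(97)) = -(93312/912673)*sqrt(97), so the residue is -(46656/912673)*sqrt(97).

The residue is -(46656/912673)*sqrt(97).
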